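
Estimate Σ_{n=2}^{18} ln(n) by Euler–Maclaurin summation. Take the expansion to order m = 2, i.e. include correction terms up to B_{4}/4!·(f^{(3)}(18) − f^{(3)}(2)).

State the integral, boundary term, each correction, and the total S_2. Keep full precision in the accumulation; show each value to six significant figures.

∫_2^18 ln(x) dx evaluates to 34.6404.
½[f(2) + f(18)] = ½[0.693147 + 2.89037] = 1.79176.
So far: 36.4322.
Correction k=1: B_{2}/2! · (f^{(1)}(18) − f^{(1)}(2)) = 1/12 · (0.0555556 − 0.500000) = -0.0370370.
After k=1: 36.3951.
Correction k=2: B_{4}/4! · (f^{(3)}(18) − f^{(3)}(2)) = −1/720 · (0.000342936 − 0.250000) = 0.000346746.

S_2 ≈ 36.3955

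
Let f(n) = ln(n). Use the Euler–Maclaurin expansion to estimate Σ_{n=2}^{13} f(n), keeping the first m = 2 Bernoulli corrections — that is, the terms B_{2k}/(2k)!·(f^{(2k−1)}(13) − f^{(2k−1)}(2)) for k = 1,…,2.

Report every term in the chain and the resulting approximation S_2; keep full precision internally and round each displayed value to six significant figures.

∫_2^13 ln(x) dx evaluates to 20.9580.
½[f(2) + f(13)] = ½[0.693147 + 2.56495] = 1.62905.
Running total after boundary: 22.5871.
Correction k=1: B_{2}/2! · (f^{(1)}(13) − f^{(1)}(2)) = 1/12 · (0.0769231 − 0.500000) = -0.0352564.
Partial sum through k=1: 22.5518.
Correction k=2: B_{4}/4! · (f^{(3)}(13) − f^{(3)}(2)) = −1/720 · (0.000910332 − 0.250000) = 0.000345958.

S_2 ≈ 22.5522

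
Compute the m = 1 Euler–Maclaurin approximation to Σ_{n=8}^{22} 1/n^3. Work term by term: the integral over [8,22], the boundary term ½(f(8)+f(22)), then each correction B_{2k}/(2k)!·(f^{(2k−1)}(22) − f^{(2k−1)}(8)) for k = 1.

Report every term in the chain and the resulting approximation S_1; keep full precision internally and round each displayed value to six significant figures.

The integral term ∫_8^22 1/x^3 dx = 0.00677944.
Endpoint term: (f(8) + f(22))/2 = (0.00195312 + 9.39144e-05)/2 = 0.00102352.
So far: 0.00780296.
Order-1 term: 1/12 · (-1.28065e-05 − (-0.000732422)) = 5.99679e-05.

S_1 ≈ 0.00786293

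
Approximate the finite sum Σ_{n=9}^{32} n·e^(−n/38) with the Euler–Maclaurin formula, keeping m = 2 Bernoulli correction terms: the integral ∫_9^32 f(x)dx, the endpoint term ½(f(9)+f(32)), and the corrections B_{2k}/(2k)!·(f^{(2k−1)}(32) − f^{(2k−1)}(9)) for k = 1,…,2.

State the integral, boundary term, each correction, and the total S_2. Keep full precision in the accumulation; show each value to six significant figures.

S_2 ≈ 273.825

∫_9^32 x·e^(−x/38) dx evaluates to 263.426.
Boundary: ½(f(9) + f(32)) = ½(7.10204 + 13.7857) = 10.4439.
Integral + boundary = 273.870.
Order-1 term: 1/12 · (0.0680215 − 0.602220) = -0.0445165.
Partial sum through k=1: 273.825.
Order-2 term: −1/720 · (0.000643786 − 0.00151001) = 1.20309e-06.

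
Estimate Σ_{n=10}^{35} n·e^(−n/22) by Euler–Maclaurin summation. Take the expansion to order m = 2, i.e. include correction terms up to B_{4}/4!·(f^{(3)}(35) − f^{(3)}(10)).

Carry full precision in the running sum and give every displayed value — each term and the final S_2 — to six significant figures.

The integral term ∫_10^35 x·e^(−x/22) dx = 191.364.
½[f(10) + f(35)] = ½[6.34736 + 7.13091] = 6.73914.
Running total after boundary: 198.103.
k=1: B_{2}/(2)! × [f^{(1)}(35) − f^{(1)}(10)] = 1/12 × (-0.120392 − 0.346220) = -0.0388843.
Partial sum through k=1: 198.064.
k=2: B_{4}/(4)! × [f^{(3)}(35) − f^{(3)}(10)] = −1/720 × (0.000593158 − 0.00333821) = 3.81257e-06.

S_2 ≈ 198.064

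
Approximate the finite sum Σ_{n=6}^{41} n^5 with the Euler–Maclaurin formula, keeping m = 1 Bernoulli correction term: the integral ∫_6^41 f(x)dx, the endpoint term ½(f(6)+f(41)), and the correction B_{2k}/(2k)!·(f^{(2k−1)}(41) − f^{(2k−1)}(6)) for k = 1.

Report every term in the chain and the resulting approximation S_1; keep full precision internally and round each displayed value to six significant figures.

∫_6^41 x^5 dx evaluates to 7.91676e+08.
½[f(6) + f(41)] = ½[7776.00 + 1.15856e+08] = 5.79320e+07.
Running total after boundary: 8.49608e+08.
k=1: B_{2}/(2)! × [f^{(1)}(41) − f^{(1)}(6)] = 1/12 × (1.41288e+07 − 6480.00) = 1.17686e+06.

S_1 ≈ 8.50785e+08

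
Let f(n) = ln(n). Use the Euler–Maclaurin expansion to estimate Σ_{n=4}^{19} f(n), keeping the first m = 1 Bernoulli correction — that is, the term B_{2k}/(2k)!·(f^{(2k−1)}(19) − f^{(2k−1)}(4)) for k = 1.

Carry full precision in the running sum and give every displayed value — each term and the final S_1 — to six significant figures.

Integral: ∫_4^19 ln(x) dx = 35.3992.
Boundary: ½(f(4) + f(19)) = ½(1.38629 + 2.94444) = 2.16537.
Running total after boundary: 37.5645.
k=1: B_{2}/(2)! × [f^{(1)}(19) − f^{(1)}(4)] = 1/12 × (0.0526316 − 0.250000) = -0.0164474.

S_1 ≈ 37.5481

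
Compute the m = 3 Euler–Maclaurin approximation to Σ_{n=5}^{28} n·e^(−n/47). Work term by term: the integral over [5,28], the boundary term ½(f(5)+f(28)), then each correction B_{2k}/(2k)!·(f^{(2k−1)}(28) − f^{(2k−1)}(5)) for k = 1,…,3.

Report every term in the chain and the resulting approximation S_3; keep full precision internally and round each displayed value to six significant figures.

Integral: ∫_5^28 x·e^(−x/47) dx = 254.541.
½[f(5) + f(28)] = ½[4.49540 + 15.4323] = 9.96383.
So far: 264.505.
Order-1 term: 1/12 · (0.222806 − 0.803433) = -0.0483856.
Partial sum through k=1: 264.457.
Order-2 term: −1/720 · (0.000599869 − 0.00117772) = 8.02578e-07.
Partial sum through k=2: 264.457.
Order-3 term: 1/30240 · (4.97453e-07 − 9.01648e-07) = -1.33662e-11.

S_3 ≈ 264.457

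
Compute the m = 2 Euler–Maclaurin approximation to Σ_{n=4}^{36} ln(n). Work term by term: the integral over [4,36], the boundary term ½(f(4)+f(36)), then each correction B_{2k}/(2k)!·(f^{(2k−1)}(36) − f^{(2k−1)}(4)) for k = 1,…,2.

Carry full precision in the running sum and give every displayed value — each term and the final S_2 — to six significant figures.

S_2 ≈ 93.9279

Integral: ∫_4^36 ln(x) dx = 91.4615.
Endpoint term: (f(4) + f(36))/2 = (1.38629 + 3.58352)/2 = 2.48491.
Integral + boundary = 93.9464.
Order-1 term: 1/12 · (0.0277778 − 0.250000) = -0.0185185.
Running total after k=1: 93.9279.
Order-2 term: −1/720 · (4.28669e-05 − 0.0312500) = 4.33432e-05.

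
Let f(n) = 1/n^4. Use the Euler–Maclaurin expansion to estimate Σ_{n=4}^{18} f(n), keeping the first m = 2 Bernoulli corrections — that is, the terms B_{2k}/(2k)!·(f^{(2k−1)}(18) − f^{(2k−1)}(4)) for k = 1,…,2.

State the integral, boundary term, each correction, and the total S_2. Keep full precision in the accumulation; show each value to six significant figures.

The integral term ∫_4^18 1/x^4 dx = 0.00515118.
Endpoint term: (f(4) + f(18))/2 = (0.00390625 + 9.52599e-06)/2 = 0.00195789.
So far: 0.00710907.
Order-1 term: 1/12 · (-2.11689e-06 − (-0.00390625)) = 0.000325344.
Partial sum through k=1: 0.00743441.
Order-2 term: −1/720 · (-1.96008e-07 − (-0.00732422)) = -1.01723e-05.

S_2 ≈ 0.00742424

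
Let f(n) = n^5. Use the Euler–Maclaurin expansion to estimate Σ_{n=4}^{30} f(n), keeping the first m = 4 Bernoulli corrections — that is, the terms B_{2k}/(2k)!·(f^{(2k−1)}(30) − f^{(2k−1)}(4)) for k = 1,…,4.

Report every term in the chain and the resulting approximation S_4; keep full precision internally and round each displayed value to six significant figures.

The integral term ∫_4^30 x^5 dx = 1.21499e+08.
Endpoint term: (f(4) + f(30))/2 = (1024.00 + 2.43000e+07)/2 = 1.21505e+07.
Running total after boundary: 1.33650e+08.
Order-1 term: 1/12 · (4.05000e+06 − 1280.00) = 337393.
Running total after k=1: 1.33987e+08.
Order-2 term: −1/720 · (54000.0 − 960.000) = -73.6667.
Running total after k=2: 1.33987e+08.
Order-3 term: 1/30240 · (120.000 − 120.000) = 0.00000.
Running total after k=3: 1.33987e+08.
Order-4 term: −1/1209600 · (0.00000 − 0.00000) = 0.00000.

S_4 ≈ 1.33987e+08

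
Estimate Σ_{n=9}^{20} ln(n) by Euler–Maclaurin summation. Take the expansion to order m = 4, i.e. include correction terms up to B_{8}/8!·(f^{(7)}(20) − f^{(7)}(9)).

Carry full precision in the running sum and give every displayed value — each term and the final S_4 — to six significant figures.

∫_9^20 ln(x) dx evaluates to 29.1396.
½[f(9) + f(20)] = ½[2.19722 + 2.99573] = 2.59648.
Integral + boundary = 31.7361.
Correction k=1: B_{2}/2! · (f^{(1)}(20) − f^{(1)}(9)) = 1/12 · (0.0500000 − 0.111111) = -0.00509259.
After k=1: 31.7310.
Correction k=2: B_{4}/4! · (f^{(3)}(20) − f^{(3)}(9)) = −1/720 · (0.000250000 − 0.00274348) = 3.46317e-06.
After k=2: 31.7310.
Correction k=3: B_{6}/6! · (f^{(5)}(20) − f^{(5)}(9)) = 1/30240 · (7.50000e-06 − 0.000406442) = -1.31925e-08.
After k=3: 31.7310.
Correction k=4: B_{8}/8! · (f^{(7)}(20) − f^{(7)}(9)) = −1/1209600 · (5.62500e-07 − 0.000150534) = 1.23984e-10.

S_4 ≈ 31.7310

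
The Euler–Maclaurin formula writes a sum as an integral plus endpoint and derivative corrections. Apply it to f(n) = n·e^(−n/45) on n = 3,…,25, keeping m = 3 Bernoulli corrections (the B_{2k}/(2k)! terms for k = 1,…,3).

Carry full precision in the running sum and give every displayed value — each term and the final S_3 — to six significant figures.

S_3 ≈ 221.895

Integral: ∫_3^25 x·e^(−x/45) dx = 213.372.
Boundary: ½(f(3) + f(25)) = ½(2.80652 + 14.3438) = 8.57518.
Running total after boundary: 221.947.
Order-1 term: 1/12 · (0.255002 − 0.873140) = -0.0515115.
After k=1: 221.895.
Order-2 term: −1/720 · (0.000692597 − 0.00135514) = 9.20196e-07.
After k=2: 221.895.
Order-3 term: 1/30240 · (6.21860e-07 − 1.12548e-06) = -1.66541e-11.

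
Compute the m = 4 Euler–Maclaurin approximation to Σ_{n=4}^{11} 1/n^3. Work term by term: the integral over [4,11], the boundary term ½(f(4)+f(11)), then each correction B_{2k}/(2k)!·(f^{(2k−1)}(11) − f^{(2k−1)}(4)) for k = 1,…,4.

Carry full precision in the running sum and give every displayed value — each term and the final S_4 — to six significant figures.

S_4 ≈ 0.0362462

∫_4^11 1/x^3 dx evaluates to 0.0271178.
½[f(4) + f(11)] = ½[0.0156250 + 0.000751315] = 0.00818816.
Integral + boundary = 0.0353059.
Order-1 term: 1/12 · (-0.000204904 − (-0.0117188)) = 0.000959487.
Running total after k=1: 0.0362654.
Order-2 term: −1/720 · (-3.38684e-05 − (-0.0146484)) = -2.02980e-05.
Running total after k=2: 0.0362451.
Order-3 term: 1/30240 · (-1.17560e-05 − (-0.0384521)) = 1.27118e-06.
Running total after k=3: 0.0362464.
Order-4 term: −1/1209600 · (-6.99530e-06 − (-0.173035)) = -1.43045e-07.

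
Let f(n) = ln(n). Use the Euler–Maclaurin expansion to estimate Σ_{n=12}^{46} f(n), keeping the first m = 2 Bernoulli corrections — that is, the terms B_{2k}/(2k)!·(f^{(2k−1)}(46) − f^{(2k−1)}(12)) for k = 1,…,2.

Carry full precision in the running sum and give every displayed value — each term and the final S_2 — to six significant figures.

S_2 ≈ 115.450

The integral term ∫_12^46 ln(x) dx = 112.299.
½[f(12) + f(46)] = ½[2.48491 + 3.82864] = 3.15677.
Integral + boundary = 115.455.
Order-1 term: 1/12 · (0.0217391 − 0.0833333) = -0.00513285.
Running total after k=1: 115.450.
Order-2 term: −1/720 · (2.05474e-05 − 0.00115741) = 1.57897e-06.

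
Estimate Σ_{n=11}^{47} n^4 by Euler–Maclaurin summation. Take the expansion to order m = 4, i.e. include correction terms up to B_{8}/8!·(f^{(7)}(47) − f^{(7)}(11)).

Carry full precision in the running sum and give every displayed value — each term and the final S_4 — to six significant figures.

S_4 ≈ 4.83181e+07

The integral term ∫_11^47 x^4 dx = 4.58368e+07.
Endpoint term: (f(11) + f(47))/2 = (14641.0 + 4.87968e+06)/2 = 2.44716e+06.
Running total after boundary: 4.82840e+07.
Order-1 term: 1/12 · (415292 − 5324.00) = 34164.0.
Running total after k=1: 4.83181e+07.
Order-2 term: −1/720 · (1128.00 − 264.000) = -1.20000.
Running total after k=2: 4.83181e+07.
Order-3 term: 1/30240 · (0.00000 − 0.00000) = 0.00000.
Running total after k=3: 4.83181e+07.
Order-4 term: −1/1209600 · (0.00000 − 0.00000) = 0.00000.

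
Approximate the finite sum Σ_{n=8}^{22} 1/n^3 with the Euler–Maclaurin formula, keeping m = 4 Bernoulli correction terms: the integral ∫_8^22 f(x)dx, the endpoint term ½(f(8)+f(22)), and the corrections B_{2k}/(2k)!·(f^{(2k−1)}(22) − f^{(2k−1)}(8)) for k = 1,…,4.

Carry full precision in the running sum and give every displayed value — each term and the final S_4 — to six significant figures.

S_4 ≈ 0.00786262

Integral: ∫_8^22 1/x^3 dx = 0.00677944.
½[f(8) + f(22)] = ½[0.00195312 + 9.39144e-05] = 0.00102352.
Integral + boundary = 0.00780296.
Order-1 term: 1/12 · (-1.28065e-05 − (-0.000732422)) = 5.99679e-05.
After k=1: 0.00786293.
Order-2 term: −1/720 · (-5.29194e-07 − (-0.000228882)) = -3.17156e-07.
After k=2: 0.00786261.
Order-3 term: 1/30240 · (-4.59218e-08 − (-0.000150204)) = 4.96554e-09.
After k=3: 0.00786262.
Order-4 term: −1/1209600 · (-6.83135e-09 − (-0.000168979)) = -1.39693e-10.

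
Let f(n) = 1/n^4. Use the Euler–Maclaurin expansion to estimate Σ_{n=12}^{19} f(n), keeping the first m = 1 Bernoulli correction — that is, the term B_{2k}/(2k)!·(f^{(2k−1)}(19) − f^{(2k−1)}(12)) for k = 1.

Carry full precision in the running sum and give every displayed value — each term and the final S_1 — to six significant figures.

S_1 ≈ 0.000173458

∫_12^19 1/x^4 dx evaluates to 0.000144303.
Endpoint term: (f(12) + f(19))/2 = (4.82253e-05 + 7.67336e-06)/2 = 2.79493e-05.
Integral + boundary = 0.000172253.
Correction k=1: B_{2}/2! · (f^{(1)}(19) − f^{(1)}(12)) = 1/12 · (-1.61544e-06 − (-1.60751e-05)) = 1.20497e-06.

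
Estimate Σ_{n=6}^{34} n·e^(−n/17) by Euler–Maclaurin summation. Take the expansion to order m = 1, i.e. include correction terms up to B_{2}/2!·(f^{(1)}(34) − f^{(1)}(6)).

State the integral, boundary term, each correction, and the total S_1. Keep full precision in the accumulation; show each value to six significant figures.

S_1 ≈ 161.748

The integral term ∫_6^34 x·e^(−x/17) dx = 157.388.
½[f(6) + f(34)] = ½[4.21571 + 4.60140] = 4.40856.
Integral + boundary = 161.797.
Correction k=1: B_{2}/2! · (f^{(1)}(34) − f^{(1)}(6)) = 1/12 · (-0.135335 − 0.454636) = -0.0491642.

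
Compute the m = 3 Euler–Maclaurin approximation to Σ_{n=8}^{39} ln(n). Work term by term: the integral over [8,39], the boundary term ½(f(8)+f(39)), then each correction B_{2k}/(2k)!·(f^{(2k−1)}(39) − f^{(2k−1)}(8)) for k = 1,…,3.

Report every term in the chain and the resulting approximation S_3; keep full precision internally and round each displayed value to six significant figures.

Integral: ∫_8^39 ln(x) dx = 95.2434.
Boundary: ½(f(8) + f(39)) = ½(2.07944 + 3.66356) = 2.87150.
Running total after boundary: 98.1149.
Correction k=1: B_{2}/2! · (f^{(1)}(39) − f^{(1)}(8)) = 1/12 · (0.0256410 − 0.125000) = -0.00827991.
Running total after k=1: 98.1066.
Correction k=2: B_{4}/4! · (f^{(3)}(39) − f^{(3)}(8)) = −1/720 · (3.37160e-05 − 0.00390625) = 5.37852e-06.
Running total after k=2: 98.1066.
Correction k=3: B_{6}/6! · (f^{(5)}(39) − f^{(5)}(8)) = 1/30240 · (2.66004e-07 − 0.000732422) = -2.42115e-08.

S_3 ≈ 98.1066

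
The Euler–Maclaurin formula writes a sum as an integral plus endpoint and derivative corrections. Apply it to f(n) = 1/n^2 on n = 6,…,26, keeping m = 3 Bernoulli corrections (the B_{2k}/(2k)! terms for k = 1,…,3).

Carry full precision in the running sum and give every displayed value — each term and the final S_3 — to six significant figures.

S_3 ≈ 0.143592

∫_6^26 1/x^2 dx evaluates to 0.128205.
Endpoint term: (f(6) + f(26))/2 = (0.0277778 + 0.00147929)/2 = 0.0146285.
Integral + boundary = 0.142834.
k=1: B_{2}/(2)! × [f^{(1)}(26) − f^{(1)}(6)] = 1/12 × (-0.000113792 − (-0.00925926)) = 0.000762122.
After k=1: 0.143596.
k=2: B_{4}/(4)! × [f^{(3)}(26) − f^{(3)}(6)] = −1/720 × (-2.01997e-06 − (-0.00308642)) = -4.28389e-06.
After k=2: 0.143592.
k=3: B_{6}/(6)! × [f^{(5)}(26) − f^{(5)}(6)] = 1/30240 × (-8.96436e-08 − (-0.00257202)) = 8.50505e-08.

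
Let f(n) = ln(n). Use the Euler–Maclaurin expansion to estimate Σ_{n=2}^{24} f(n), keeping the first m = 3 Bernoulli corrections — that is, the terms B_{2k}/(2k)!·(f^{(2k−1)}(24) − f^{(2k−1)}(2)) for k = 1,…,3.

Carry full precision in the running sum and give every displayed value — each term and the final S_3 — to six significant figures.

∫_2^24 ln(x) dx evaluates to 52.8870.
½[f(2) + f(24)] = ½[0.693147 + 3.17805] = 1.93560.
So far: 54.8226.
Correction k=1: B_{2}/2! · (f^{(1)}(24) − f^{(1)}(2)) = 1/12 · (0.0416667 − 0.500000) = -0.0381944.
Running total after k=1: 54.7844.
Correction k=2: B_{4}/4! · (f^{(3)}(24) − f^{(3)}(2)) = −1/720 · (0.000144676 − 0.250000) = 0.000347021.
Running total after k=2: 54.7848.
Correction k=3: B_{6}/6! · (f^{(5)}(24) − f^{(5)}(2)) = 1/30240 · (3.01408e-06 − 0.750000) = -2.48015e-05.

S_3 ≈ 54.7847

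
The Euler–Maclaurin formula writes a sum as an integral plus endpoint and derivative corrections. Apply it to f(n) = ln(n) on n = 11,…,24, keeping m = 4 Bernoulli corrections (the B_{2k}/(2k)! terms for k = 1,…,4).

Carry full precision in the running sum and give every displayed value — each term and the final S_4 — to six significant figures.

∫_11^24 ln(x) dx evaluates to 36.8964.
½[f(11) + f(24)] = ½[2.39790 + 3.17805] = 2.78797.
Integral + boundary = 39.6844.
Order-1 term: 1/12 · (0.0416667 − 0.0909091) = -0.00410354.
Running total after k=1: 39.6803.
Order-2 term: −1/720 · (0.000144676 − 0.00150263) = 1.88605e-06.
Running total after k=2: 39.6803.
Order-3 term: 1/30240 · (3.01408e-06 − 0.000149021) = -4.82827e-09.
Running total after k=3: 39.6803.
Order-4 term: −1/1209600 · (1.56983e-07 − 3.69474e-05) = 3.04153e-11.

S_4 ≈ 39.6803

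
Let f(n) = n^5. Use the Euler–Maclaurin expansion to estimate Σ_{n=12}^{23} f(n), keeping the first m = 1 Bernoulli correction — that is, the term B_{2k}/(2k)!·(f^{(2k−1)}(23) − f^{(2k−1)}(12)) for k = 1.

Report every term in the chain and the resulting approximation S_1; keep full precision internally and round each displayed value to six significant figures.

S_1 ≈ 2.76255e+07

Integral: ∫_12^23 x^5 dx = 2.41750e+07.
Boundary: ½(f(12) + f(23)) = ½(248832 + 6.43634e+06) = 3.34259e+06.
Running total after boundary: 2.75176e+07.
Order-1 term: 1/12 · (1.39920e+06 − 103680) = 107960.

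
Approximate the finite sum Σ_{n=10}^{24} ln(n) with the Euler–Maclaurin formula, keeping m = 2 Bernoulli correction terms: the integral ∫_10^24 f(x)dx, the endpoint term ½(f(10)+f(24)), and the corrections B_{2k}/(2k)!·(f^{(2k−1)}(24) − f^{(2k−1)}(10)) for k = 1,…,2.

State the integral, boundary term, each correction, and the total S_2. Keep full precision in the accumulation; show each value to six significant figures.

∫_10^24 ln(x) dx evaluates to 39.2474.
Boundary: ½(f(10) + f(24)) = ½(2.30259 + 3.17805) = 2.74032.
So far: 41.9878.
k=1: B_{2}/(2)! × [f^{(1)}(24) − f^{(1)}(10)] = 1/12 × (0.0416667 − 0.100000) = -0.00486111.
Partial sum through k=1: 41.9829.
k=2: B_{4}/(4)! × [f^{(3)}(24) − f^{(3)}(10)] = −1/720 × (0.000144676 − 0.00200000) = 2.57684e-06.

S_2 ≈ 41.9829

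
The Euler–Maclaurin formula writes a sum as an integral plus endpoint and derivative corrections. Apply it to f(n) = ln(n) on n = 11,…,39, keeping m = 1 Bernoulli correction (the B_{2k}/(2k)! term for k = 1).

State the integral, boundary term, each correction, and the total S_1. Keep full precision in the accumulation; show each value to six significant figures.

S_1 ≈ 91.5273

∫_11^39 ln(x) dx evaluates to 88.5021.
Boundary: ½(f(11) + f(39)) = ½(2.39790 + 3.66356) = 3.03073.
Integral + boundary = 91.5328.
Order-1 term: 1/12 · (0.0256410 − 0.0909091) = -0.00543901.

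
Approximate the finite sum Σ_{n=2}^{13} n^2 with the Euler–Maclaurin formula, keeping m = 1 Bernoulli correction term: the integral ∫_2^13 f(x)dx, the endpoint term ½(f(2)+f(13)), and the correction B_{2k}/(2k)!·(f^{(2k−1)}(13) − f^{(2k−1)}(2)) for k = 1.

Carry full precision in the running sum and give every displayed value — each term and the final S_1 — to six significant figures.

S_1 ≈ 818.000

Integral: ∫_2^13 x^2 dx = 729.667.
Endpoint term: (f(2) + f(13))/2 = (4.00000 + 169.000)/2 = 86.5000.
Running total after boundary: 816.167.
Correction k=1: B_{2}/2! · (f^{(1)}(13) − f^{(1)}(2)) = 1/12 · (26.0000 − 4.00000) = 1.83333.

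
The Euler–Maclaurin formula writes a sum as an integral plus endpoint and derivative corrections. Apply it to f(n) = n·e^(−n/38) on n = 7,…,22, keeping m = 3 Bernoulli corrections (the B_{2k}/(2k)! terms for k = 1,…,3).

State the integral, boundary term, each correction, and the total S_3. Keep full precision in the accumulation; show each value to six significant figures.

The integral term ∫_7^22 x·e^(−x/38) dx = 144.398.
Boundary: ½(f(7) + f(22)) = ½(5.82232 + 12.3307) = 9.07653.
Integral + boundary = 153.475.
Order-1 term: 1/12 · (0.235995 − 0.678542) = -0.0368789.
Partial sum through k=1: 153.438.
Order-2 term: −1/720 · (0.000939731 − 0.00162193) = 9.47495e-07.
Partial sum through k=2: 153.438.
Order-3 term: 1/30240 · (1.18839e-06 − 1.92102e-06) = -2.42272e-11.

S_3 ≈ 153.438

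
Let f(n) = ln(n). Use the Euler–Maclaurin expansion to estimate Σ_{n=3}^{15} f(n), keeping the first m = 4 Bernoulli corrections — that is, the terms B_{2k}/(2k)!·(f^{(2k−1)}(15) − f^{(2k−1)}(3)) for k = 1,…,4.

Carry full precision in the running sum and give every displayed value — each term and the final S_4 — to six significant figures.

Integral: ∫_3^15 ln(x) dx = 25.3249.
Endpoint term: (f(3) + f(15))/2 = (1.09861 + 2.70805)/2 = 1.90333.
Running total after boundary: 27.2282.
k=1: B_{2}/(2)! × [f^{(1)}(15) − f^{(1)}(3)] = 1/12 × (0.0666667 − 0.333333) = -0.0222222.
Partial sum through k=1: 27.2060.
k=2: B_{4}/(4)! × [f^{(3)}(15) − f^{(3)}(3)] = −1/720 × (0.000592593 − 0.0740741) = 0.000102058.
Partial sum through k=2: 27.2061.
k=3: B_{6}/(6)! × [f^{(5)}(15) − f^{(5)}(3)] = 1/30240 × (3.16049e-05 − 0.0987654) = -3.26501e-06.
Partial sum through k=3: 27.2061.
k=4: B_{8}/(8)! × [f^{(7)}(15) − f^{(7)}(3)] = −1/1209600 × (4.21399e-06 − 0.329218) = 2.72168e-07.

S_4 ≈ 27.2061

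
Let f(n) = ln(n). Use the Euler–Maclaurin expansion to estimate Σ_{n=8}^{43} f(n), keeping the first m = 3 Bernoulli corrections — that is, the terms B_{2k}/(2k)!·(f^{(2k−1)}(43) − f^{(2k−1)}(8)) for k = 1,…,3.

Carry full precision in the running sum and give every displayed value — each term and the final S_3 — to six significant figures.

∫_8^43 ln(x) dx evaluates to 110.096.
½[f(8) + f(43)] = ½[2.07944 + 3.76120] = 2.92032.
So far: 113.016.
k=1: B_{2}/(2)! × [f^{(1)}(43) − f^{(1)}(8)] = 1/12 × (0.0232558 − 0.125000) = -0.00847868.
After k=1: 113.008.
k=2: B_{4}/(4)! × [f^{(3)}(43) − f^{(3)}(8)] = −1/720 × (2.51550e-05 − 0.00390625) = 5.39041e-06.
After k=2: 113.008.
k=3: B_{6}/(6)! × [f^{(5)}(43) − f^{(5)}(8)] = 1/30240 × (1.63256e-07 − 0.000732422) = -2.42149e-08.

S_3 ≈ 113.008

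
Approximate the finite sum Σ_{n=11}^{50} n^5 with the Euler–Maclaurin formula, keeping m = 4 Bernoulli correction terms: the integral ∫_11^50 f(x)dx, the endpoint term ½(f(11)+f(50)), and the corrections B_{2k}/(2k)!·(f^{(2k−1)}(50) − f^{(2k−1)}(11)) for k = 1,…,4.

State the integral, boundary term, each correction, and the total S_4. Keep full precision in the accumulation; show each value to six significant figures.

S_4 ≈ 2.76280e+09

Integral: ∫_11^50 x^5 dx = 2.60387e+09.
Boundary: ½(f(11) + f(50)) = ½(161051 + 3.12500e+08) = 1.56331e+08.
So far: 2.76020e+09.
Correction k=1: B_{2}/2! · (f^{(1)}(50) − f^{(1)}(11)) = 1/12 · (3.12500e+07 − 73205.0) = 2.59807e+06.
After k=1: 2.76280e+09.
Correction k=2: B_{4}/4! · (f^{(3)}(50) − f^{(3)}(11)) = −1/720 · (150000 − 7260.00) = -198.250.
After k=2: 2.76280e+09.
Correction k=3: B_{6}/6! · (f^{(5)}(50) − f^{(5)}(11)) = 1/30240 · (120.000 − 120.000) = 0.00000.
After k=3: 2.76280e+09.
Correction k=4: B_{8}/8! · (f^{(7)}(50) − f^{(7)}(11)) = −1/1209600 · (0.00000 − 0.00000) = 0.00000.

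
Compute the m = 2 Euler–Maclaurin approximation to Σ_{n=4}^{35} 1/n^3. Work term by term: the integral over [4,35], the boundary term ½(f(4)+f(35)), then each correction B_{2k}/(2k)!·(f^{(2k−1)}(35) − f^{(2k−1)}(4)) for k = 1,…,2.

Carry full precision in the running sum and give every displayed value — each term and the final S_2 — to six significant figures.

Integral: ∫_4^35 1/x^3 dx = 0.0308418.
½[f(4) + f(35)] = ½[0.0156250 + 2.33236e-05] = 0.00782416.
Running total after boundary: 0.0386660.
Order-1 term: 1/12 · (-1.99917e-06 − (-0.0117188)) = 0.000976396.
Partial sum through k=1: 0.0396424.
Order-2 term: −1/720 · (-3.26395e-08 − (-0.0146484)) = -2.03450e-05.

S_2 ≈ 0.0396220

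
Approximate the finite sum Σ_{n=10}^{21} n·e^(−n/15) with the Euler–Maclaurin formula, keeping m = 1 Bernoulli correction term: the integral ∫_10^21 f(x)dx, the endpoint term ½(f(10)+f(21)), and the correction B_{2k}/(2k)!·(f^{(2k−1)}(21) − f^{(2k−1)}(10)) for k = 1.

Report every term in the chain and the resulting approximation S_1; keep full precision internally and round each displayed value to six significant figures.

S_1 ≈ 64.5029

The integral term ∫_10^21 x·e^(−x/15) dx = 59.3691.
Endpoint term: (f(10) + f(21))/2 = (5.13417 + 5.17854)/2 = 5.15635.
Running total after boundary: 64.5254.
k=1: B_{2}/(2)! × [f^{(1)}(21) − f^{(1)}(10)] = 1/12 × (-0.0986388 − 0.171139) = -0.0224815.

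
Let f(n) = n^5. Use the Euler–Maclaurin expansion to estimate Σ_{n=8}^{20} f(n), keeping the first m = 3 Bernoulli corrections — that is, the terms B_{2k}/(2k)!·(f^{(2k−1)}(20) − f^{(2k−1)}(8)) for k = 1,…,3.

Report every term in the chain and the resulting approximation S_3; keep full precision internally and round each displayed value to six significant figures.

S_3 ≈ 1.23043e+07

∫_8^20 x^5 dx evaluates to 1.06230e+07.
Endpoint term: (f(8) + f(20))/2 = (32768.0 + 3.20000e+06)/2 = 1.61638e+06.
Running total after boundary: 1.22394e+07.
k=1: B_{2}/(2)! × [f^{(1)}(20) − f^{(1)}(8)] = 1/12 × (800000 − 20480.0) = 64960.0.
Running total after k=1: 1.23043e+07.
k=2: B_{4}/(4)! × [f^{(3)}(20) − f^{(3)}(8)] = −1/720 × (24000.0 − 3840.00) = -28.0000.
Running total after k=2: 1.23043e+07.
k=3: B_{6}/(6)! × [f^{(5)}(20) − f^{(5)}(8)] = 1/30240 × (120.000 − 120.000) = 0.00000.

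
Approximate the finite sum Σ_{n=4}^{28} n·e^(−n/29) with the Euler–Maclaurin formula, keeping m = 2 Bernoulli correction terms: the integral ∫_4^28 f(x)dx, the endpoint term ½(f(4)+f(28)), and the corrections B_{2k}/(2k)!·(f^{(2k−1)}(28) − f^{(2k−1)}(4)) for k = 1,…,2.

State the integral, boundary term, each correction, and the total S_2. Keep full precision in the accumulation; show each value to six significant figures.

S_2 ≈ 211.271

∫_4^28 x·e^(−x/29) dx evaluates to 204.259.
Endpoint term: (f(4) + f(28))/2 = (3.48464 + 10.6620)/2 = 7.07332.
So far: 211.333.
k=1: B_{2}/(2)! × [f^{(1)}(28) − f^{(1)}(4)] = 1/12 × (0.0131306 − 0.750999) = -0.0614890.
Running total after k=1: 211.271.
k=2: B_{4}/(4)! × [f^{(3)}(28) − f^{(3)}(4)] = −1/720 × (0.000921169 − 0.00296470) = 2.83824e-06.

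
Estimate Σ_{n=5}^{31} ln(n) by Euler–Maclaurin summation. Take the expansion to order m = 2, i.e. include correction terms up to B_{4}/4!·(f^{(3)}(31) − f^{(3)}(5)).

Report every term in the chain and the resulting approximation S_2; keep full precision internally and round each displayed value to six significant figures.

∫_5^31 ln(x) dx evaluates to 72.4064.
Boundary: ½(f(5) + f(31)) = ½(1.60944 + 3.43399) = 2.52171.
So far: 74.9281.
k=1: B_{2}/(2)! × [f^{(1)}(31) − f^{(1)}(5)] = 1/12 × (0.0322581 − 0.200000) = -0.0139785.
After k=1: 74.9141.
k=2: B_{4}/(4)! × [f^{(3)}(31) − f^{(3)}(5)] = −1/720 × (6.71344e-05 − 0.0160000) = 2.21290e-05.

S_2 ≈ 74.9142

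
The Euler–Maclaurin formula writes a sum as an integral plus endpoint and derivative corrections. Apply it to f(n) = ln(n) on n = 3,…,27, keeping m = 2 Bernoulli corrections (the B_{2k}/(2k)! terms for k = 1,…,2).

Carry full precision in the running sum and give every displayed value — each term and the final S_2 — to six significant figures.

∫_3^27 ln(x) dx evaluates to 61.6918.
Endpoint term: (f(3) + f(27))/2 = (1.09861 + 3.29584)/2 = 2.19722.
So far: 63.8890.
Order-1 term: 1/12 · (0.0370370 − 0.333333) = -0.0246914.
After k=1: 63.8643.
Order-2 term: −1/720 · (0.000101611 − 0.0740741) = 0.000102740.

S_2 ≈ 63.8644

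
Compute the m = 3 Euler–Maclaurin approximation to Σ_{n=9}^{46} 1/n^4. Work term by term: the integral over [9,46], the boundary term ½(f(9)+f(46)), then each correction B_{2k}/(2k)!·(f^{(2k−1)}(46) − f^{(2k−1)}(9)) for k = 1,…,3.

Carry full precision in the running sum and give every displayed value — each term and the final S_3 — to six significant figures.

S_3 ≈ 0.000535752

Integral: ∫_9^46 1/x^4 dx = 0.000453823.
Boundary: ½(f(9) + f(46)) = ½(0.000152416 + 2.23341e-07) = 7.63196e-05.
Running total after boundary: 0.000530142.
Order-1 term: 1/12 · (-1.94210e-08 − (-6.77404e-05)) = 5.64341e-06.
Running total after k=1: 0.000535786.
Order-2 term: −1/720 · (-2.75345e-10 − (-2.50890e-05)) = -3.48455e-08.
Running total after k=2: 0.000535751.
Order-3 term: 1/30240 · (-7.28700e-12 − (-1.73455e-05)) = 5.73594e-10.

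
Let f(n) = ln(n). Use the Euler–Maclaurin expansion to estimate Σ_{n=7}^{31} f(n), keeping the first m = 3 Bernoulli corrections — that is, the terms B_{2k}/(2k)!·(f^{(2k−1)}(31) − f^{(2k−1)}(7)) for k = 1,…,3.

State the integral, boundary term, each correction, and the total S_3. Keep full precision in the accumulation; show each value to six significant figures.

The integral term ∫_7^31 ln(x) dx = 68.8322.
Endpoint term: (f(7) + f(31))/2 = (1.94591 + 3.43399)/2 = 2.68995.
Integral + boundary = 71.5222.
k=1: B_{2}/(2)! × [f^{(1)}(31) − f^{(1)}(7)] = 1/12 × (0.0322581 − 0.142857) = -0.00921659.
Partial sum through k=1: 71.5130.
k=2: B_{4}/(4)! × [f^{(3)}(31) − f^{(3)}(7)] = −1/720 × (6.71344e-05 − 0.00583090) = 8.00524e-06.
Partial sum through k=2: 71.5130.
k=3: B_{6}/(6)! × [f^{(5)}(31) − f^{(5)}(7)] = 1/30240 × (8.38306e-07 − 0.00142798) = -4.71937e-08.

S_3 ≈ 71.5130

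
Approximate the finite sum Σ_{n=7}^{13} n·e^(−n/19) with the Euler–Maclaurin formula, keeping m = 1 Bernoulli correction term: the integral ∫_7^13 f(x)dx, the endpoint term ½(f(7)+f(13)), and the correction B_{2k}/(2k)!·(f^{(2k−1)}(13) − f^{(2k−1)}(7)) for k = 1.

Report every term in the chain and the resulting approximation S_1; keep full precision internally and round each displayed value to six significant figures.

Integral: ∫_7^13 x·e^(−x/19) dx = 35.0330.
½[f(7) + f(13)] = ½[4.84278 + 6.55835] = 5.70056.
Integral + boundary = 40.7336.
Order-1 term: 1/12 · (0.159312 − 0.436943) = -0.0231359.

S_1 ≈ 40.7105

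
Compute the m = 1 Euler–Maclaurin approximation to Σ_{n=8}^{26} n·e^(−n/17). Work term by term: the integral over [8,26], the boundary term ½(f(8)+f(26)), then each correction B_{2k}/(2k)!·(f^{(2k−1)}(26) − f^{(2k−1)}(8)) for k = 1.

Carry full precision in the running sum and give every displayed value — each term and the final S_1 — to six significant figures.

S_1 ≈ 112.367

∫_8^26 x·e^(−x/17) dx evaluates to 107.089.
½[f(8) + f(26)] = ½[4.99708 + 5.63324] = 5.31516.
Integral + boundary = 112.404.
Correction k=1: B_{2}/2! · (f^{(1)}(26) − f^{(1)}(8)) = 1/12 · (-0.114704 − 0.330689) = -0.0371161.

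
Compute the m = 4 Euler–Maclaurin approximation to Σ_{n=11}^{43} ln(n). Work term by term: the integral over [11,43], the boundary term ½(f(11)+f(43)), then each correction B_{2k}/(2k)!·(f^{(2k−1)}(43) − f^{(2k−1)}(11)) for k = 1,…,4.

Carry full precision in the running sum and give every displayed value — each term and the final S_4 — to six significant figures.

S_4 ≈ 106.429

The integral term ∫_11^43 ln(x) dx = 103.355.
½[f(11) + f(43)] = ½[2.39790 + 3.76120] = 3.07955.
Running total after boundary: 106.434.
k=1: B_{2}/(2)! × [f^{(1)}(43) − f^{(1)}(11)] = 1/12 × (0.0232558 − 0.0909091) = -0.00563777.
After k=1: 106.429.
k=2: B_{4}/(4)! × [f^{(3)}(43) − f^{(3)}(11)] = −1/720 × (2.51550e-05 − 0.00150263) = 2.05205e-06.
After k=2: 106.429.
k=3: B_{6}/(6)! × [f^{(5)}(43) − f^{(5)}(11)] = 1/30240 × (1.63256e-07 − 0.000149021) = -4.92255e-09.
After k=3: 106.429.
k=4: B_{8}/(8)! × [f^{(7)}(43) − f^{(7)}(11)] = −1/1209600 × (2.64883e-09 − 3.69474e-05) = 3.05429e-11.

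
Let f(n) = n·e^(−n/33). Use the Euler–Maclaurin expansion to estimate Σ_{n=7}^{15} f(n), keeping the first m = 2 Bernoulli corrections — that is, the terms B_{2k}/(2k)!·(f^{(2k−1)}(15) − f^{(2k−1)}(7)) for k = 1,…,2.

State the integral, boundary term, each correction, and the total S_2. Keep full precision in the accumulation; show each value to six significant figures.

The integral term ∫_7^15 x·e^(−x/33) dx = 62.2815.
Endpoint term: (f(7) + f(15))/2 = (5.66207 + 9.52105)/2 = 7.59156.
Integral + boundary = 69.8730.
Order-1 term: 1/12 · (0.346220 − 0.637289) = -0.0242558.
Partial sum through k=1: 69.8488.
Order-2 term: −1/720 · (0.00148365 − 0.00207073) = 8.15388e-07.

S_2 ≈ 69.8488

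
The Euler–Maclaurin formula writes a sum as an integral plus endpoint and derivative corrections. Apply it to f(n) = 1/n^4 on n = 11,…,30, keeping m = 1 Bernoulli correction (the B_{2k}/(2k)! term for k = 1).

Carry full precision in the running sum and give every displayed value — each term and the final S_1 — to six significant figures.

S_1 ≈ 0.000274917

The integral term ∫_11^30 1/x^4 dx = 0.000238093.
½[f(11) + f(30)] = ½[6.83013e-05 + 1.23457e-06] = 3.47680e-05.
So far: 0.000272861.
Correction k=1: B_{2}/2! · (f^{(1)}(30) − f^{(1)}(11)) = 1/12 · (-1.64609e-07 − (-2.48369e-05)) = 2.05602e-06.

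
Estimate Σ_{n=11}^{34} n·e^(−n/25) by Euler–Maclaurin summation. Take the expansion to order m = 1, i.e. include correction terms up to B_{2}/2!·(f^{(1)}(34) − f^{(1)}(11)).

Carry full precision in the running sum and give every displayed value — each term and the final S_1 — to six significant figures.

Integral: ∫_11^34 x·e^(−x/25) dx = 201.058.
Boundary: ½(f(11) + f(34)) = ½(7.08440 + 8.72647) = 7.90543.
Running total after boundary: 208.964.
Order-1 term: 1/12 · (-0.0923979 − 0.360660) = -0.0377549.

S_1 ≈ 208.926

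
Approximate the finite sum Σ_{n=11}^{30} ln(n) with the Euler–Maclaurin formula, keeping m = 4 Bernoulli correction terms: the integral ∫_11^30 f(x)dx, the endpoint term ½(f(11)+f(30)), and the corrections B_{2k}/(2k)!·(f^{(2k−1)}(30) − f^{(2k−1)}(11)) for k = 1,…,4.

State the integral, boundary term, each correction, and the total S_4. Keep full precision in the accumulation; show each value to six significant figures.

∫_11^30 ln(x) dx evaluates to 56.6591.
Endpoint term: (f(11) + f(30))/2 = (2.39790 + 3.40120)/2 = 2.89955.
Integral + boundary = 59.5586.
Order-1 term: 1/12 · (0.0333333 − 0.0909091) = -0.00479798.
Partial sum through k=1: 59.5538.
Order-2 term: −1/720 · (7.40741e-05 − 0.00150263) = 1.98410e-06.
Partial sum through k=2: 59.5538.
Order-3 term: 1/30240 · (9.87654e-07 − 0.000149021) = -4.89529e-09.
Partial sum through k=3: 59.5538.
Order-4 term: −1/1209600 · (3.29218e-08 − 3.69474e-05) = 3.05179e-11.

S_4 ≈ 59.5538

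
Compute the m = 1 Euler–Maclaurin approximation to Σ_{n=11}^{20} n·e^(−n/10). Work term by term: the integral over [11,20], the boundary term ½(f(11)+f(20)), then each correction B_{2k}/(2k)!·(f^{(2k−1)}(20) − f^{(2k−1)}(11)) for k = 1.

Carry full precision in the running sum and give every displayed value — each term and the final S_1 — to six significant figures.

S_1 ≈ 32.4780

∫_11^20 x·e^(−x/10) dx evaluates to 29.3023.
Endpoint term: (f(11) + f(20))/2 = (3.66158 + 2.70671)/2 = 3.18414.
Running total after boundary: 32.4865.
k=1: B_{2}/(2)! × [f^{(1)}(20) − f^{(1)}(11)] = 1/12 × (-0.135335 − (-0.0332871)) = -0.00850401.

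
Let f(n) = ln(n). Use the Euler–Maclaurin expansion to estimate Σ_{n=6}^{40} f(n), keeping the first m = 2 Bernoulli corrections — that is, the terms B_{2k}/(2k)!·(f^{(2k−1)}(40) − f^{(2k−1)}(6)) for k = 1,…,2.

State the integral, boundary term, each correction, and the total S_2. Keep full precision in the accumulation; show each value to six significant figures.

Integral: ∫_6^40 ln(x) dx = 102.805.
Endpoint term: (f(6) + f(40))/2 = (1.79176 + 3.68888)/2 = 2.74032.
Integral + boundary = 105.545.
Order-1 term: 1/12 · (0.0250000 − 0.166667) = -0.0118056.
Running total after k=1: 105.533.
Order-2 term: −1/720 · (3.12500e-05 − 0.00925926) = 1.28167e-05.

S_2 ≈ 105.533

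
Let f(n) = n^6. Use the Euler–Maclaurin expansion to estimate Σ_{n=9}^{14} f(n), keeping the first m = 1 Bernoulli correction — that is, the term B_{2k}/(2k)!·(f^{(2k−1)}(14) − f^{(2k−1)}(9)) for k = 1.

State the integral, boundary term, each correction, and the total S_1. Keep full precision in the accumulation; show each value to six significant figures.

S_1 ≈ 1.86457e+07

The integral term ∫_9^14 x^6 dx = 1.43758e+07.
½[f(9) + f(14)] = ½[531441 + 7.52954e+06] = 4.03049e+06.
So far: 1.84063e+07.
k=1: B_{2}/(2)! × [f^{(1)}(14) − f^{(1)}(9)] = 1/12 × (3.22694e+06 − 354294) = 239388.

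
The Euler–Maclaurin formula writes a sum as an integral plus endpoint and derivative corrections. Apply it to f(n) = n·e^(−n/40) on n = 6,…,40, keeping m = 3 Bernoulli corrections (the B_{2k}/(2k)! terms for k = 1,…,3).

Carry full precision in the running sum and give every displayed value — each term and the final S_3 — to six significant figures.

S_3 ≈ 416.367

The integral term ∫_6^40 x·e^(−x/40) dx = 406.488.
½[f(6) + f(40)] = ½[5.16425 + 14.7152] = 9.93971.
Running total after boundary: 416.428.
Correction k=1: B_{2}/2! · (f^{(1)}(40) − f^{(1)}(6)) = 1/12 · (0.00000 − 0.731602) = -0.0609668.
After k=1: 416.367.
Correction k=2: B_{4}/4! · (f^{(3)}(40) − f^{(3)}(6)) = −1/720 · (0.000459849 − 0.00153314) = 1.49068e-06.
After k=2: 416.367.
Correction k=3: B_{6}/6! · (f^{(5)}(40) − f^{(5)}(6)) = 1/30240 · (5.74812e-07 − 1.63064e-06) = -3.49149e-11.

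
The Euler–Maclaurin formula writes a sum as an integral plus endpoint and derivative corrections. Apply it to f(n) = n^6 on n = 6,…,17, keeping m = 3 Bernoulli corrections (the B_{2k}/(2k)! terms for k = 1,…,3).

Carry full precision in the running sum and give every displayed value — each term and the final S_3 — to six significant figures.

∫_6^17 x^6 dx evaluates to 5.85798e+07.
½[f(6) + f(17)] = ½[46656.0 + 2.41376e+07] = 1.20921e+07.
Integral + boundary = 7.06719e+07.
Order-1 term: 1/12 · (8.51914e+06 − 46656.0) = 706040.
Partial sum through k=1: 7.13780e+07.
Order-2 term: −1/720 · (589560 − 25920.0) = -782.833.
Partial sum through k=2: 7.13772e+07.
Order-3 term: 1/30240 · (12240.0 − 4320.00) = 0.261905.

S_3 ≈ 7.13772e+07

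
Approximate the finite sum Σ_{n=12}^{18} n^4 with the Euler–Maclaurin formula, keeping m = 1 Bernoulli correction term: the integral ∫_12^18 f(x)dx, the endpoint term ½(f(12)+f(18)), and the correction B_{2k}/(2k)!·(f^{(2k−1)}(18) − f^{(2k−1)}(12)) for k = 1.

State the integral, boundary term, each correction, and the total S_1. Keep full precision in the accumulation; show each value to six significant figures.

S_1 ≈ 392371

The integral term ∫_12^18 x^4 dx = 328147.
Boundary: ½(f(12) + f(18)) = ½(20736.0 + 104976) = 62856.0.
Running total after boundary: 391003.
k=1: B_{2}/(2)! × [f^{(1)}(18) − f^{(1)}(12)] = 1/12 × (23328.0 − 6912.00) = 1368.00.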